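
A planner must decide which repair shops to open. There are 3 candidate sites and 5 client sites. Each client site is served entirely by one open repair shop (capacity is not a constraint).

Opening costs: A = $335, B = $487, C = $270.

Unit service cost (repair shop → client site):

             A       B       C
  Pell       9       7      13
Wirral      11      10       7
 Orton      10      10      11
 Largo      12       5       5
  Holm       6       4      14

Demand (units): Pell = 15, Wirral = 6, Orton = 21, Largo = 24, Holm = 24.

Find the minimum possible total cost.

For any fixed open set, each client site goes to its cheapest open site; total = fixed + service.
{B}: Pell→B 7·15=105, Wirral→B 10·6=60, Orton→B 10·21=210, Largo→B 5·24=120, Holm→B 4·24=96. Service 591; fixed 487; total 1078.
{A}: Pell→A 9·15=135, Wirral→A 11·6=66, Orton→A 10·21=210, Largo→A 12·24=288, Holm→A 6·24=144. Service 843; fixed 335; total 1178.
{C}: service 924 + fixed 270 = 1194
{A, B, C}: Pell→B 7·15=105, Wirral→C 7·6=42, Orton→A 10·21=210, Largo→B 5·24=120, Holm→B 4·24=96. Service 573; fixed 1092; total 1665.
No other subset beats 1078.

Minimum total cost: 1078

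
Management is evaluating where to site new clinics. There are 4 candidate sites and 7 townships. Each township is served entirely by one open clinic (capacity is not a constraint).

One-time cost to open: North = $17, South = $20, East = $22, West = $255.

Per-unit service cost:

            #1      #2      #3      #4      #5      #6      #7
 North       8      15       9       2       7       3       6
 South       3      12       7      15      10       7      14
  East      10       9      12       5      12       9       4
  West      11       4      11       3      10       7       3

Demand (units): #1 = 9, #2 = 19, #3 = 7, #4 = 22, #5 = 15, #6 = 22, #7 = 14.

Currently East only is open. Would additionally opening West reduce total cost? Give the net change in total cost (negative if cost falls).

Current service cost with {East}: 889.
Adding West: each township re-picks its cheapest; new service cost 655, saving 234.
Extra fixed cost: 255. Net change = 255 − 234 = 21.
(Totals: 911 → 932.)

No — net change +21 (cost rises by 21).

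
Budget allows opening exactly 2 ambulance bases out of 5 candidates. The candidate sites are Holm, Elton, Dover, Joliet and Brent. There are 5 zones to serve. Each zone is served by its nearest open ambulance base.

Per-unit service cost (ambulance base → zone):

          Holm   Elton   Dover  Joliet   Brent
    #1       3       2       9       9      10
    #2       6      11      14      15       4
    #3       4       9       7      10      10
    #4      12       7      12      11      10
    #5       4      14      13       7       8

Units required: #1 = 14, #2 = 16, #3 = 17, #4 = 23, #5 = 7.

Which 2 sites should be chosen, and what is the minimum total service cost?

With exactly 2 open, each zone uses its cheapest among the chosen.
{Holm, Elton}: #1→Elton 2·14=28, #2→Holm 6·16=96, #3→Holm 4·17=68, #4→Elton 7·23=161, #5→Holm 4·7=28. Service cost 381.
{Holm, Brent}: service cost 432
{Elton, Brent}: service cost 462
Among all 10 size-2 choices, {Holm, Elton} is lowest.

Choose Holm and Elton; total service cost 381.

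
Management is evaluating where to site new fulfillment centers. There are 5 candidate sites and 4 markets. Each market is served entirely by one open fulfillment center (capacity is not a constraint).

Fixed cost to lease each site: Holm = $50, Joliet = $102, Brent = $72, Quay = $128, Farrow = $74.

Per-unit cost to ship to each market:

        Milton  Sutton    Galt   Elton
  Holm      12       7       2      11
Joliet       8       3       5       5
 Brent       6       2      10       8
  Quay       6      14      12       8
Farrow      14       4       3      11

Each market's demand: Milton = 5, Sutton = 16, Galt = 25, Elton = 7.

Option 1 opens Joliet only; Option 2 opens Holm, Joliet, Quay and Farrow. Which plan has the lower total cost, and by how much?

Option 1: {Joliet}: Milton→Joliet 8·5=40, Sutton→Joliet 3·16=48, Galt→Joliet 5·25=125, Elton→Joliet 5·7=35. Service 248; fixed 102; total 350.
Option 2: {Holm, Joliet, Quay, Farrow}: Milton→Quay 6·5=30, Sutton→Joliet 3·16=48, Galt→Holm 2·25=50, Elton→Joliet 5·7=35. Service 163; fixed 354; total 517.
Difference: |350 − 517| = 167.

Option 1 is cheaper by 167.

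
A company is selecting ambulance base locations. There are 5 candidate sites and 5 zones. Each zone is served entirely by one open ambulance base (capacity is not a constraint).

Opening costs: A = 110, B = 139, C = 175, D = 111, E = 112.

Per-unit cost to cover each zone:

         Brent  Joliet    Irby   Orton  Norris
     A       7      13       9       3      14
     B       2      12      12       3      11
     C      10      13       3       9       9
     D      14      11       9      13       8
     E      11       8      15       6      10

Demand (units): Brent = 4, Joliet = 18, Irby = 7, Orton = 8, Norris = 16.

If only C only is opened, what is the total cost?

Total cost: 686

Each zone is assigned to its cheapest site among the open ones.
{C}: Brent→C 10·4=40, Joliet→C 13·18=234, Irby→C 3·7=21, Orton→C 9·8=72, Norris→C 9·16=144. Service 511; fixed 175; total 686.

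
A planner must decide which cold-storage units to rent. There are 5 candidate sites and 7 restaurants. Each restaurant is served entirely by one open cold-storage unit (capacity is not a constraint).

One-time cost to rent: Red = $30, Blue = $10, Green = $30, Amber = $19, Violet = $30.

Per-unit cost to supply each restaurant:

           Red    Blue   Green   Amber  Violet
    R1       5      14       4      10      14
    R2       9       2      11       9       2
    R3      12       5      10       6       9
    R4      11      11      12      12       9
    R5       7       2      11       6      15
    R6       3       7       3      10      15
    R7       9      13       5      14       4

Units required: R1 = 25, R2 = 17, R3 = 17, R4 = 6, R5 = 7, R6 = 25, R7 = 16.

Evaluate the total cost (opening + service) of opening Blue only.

Each restaurant is assigned to its cheapest site among the open ones.
{Blue}: R1→Blue 14·25=350, R2→Blue 2·17=34, R3→Blue 5·17=85, R4→Blue 11·6=66, R5→Blue 2·7=14, R6→Blue 7·25=175, R7→Blue 13·16=208. Service 932; fixed 10; total 942.

Total cost: 942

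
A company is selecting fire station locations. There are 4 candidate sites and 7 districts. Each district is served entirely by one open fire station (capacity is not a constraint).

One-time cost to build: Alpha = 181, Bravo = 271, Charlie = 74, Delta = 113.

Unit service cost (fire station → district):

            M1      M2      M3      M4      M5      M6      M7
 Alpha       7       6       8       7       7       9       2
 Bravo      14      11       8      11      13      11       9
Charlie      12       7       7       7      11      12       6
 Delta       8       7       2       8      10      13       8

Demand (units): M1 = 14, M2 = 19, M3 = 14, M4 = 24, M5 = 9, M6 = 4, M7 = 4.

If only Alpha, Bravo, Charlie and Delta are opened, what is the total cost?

Each district is assigned to its cheapest site among the open ones.
{Alpha, Bravo, Charlie, Delta}: M1→Alpha 7·14=98, M2→Alpha 6·19=114, M3→Delta 2·14=28, M4→Alpha 7·24=168, M5→Alpha 7·9=63, M6→Alpha 9·4=36, M7→Alpha 2·4=8. Service 515; fixed 639; total 1154.

Total cost: 1154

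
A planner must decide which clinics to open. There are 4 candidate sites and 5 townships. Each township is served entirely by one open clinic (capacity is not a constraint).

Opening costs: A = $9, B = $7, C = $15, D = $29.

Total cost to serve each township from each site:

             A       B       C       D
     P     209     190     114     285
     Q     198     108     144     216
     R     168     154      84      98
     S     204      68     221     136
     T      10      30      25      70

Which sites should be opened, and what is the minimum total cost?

Open A, B and C; minimum total cost 415.

For any fixed open set, each township goes to its cheapest open site; total = fixed + service.
{A, B, C}: P→C 114, Q→B 108, R→C 84, S→B 68, T→A 10. Service 384; fixed 31; total 415.
{B, C}: service 399 + fixed 22 = 421
{A, B, C, D}: P→C 114, Q→B 108, R→C 84, S→B 68, T→A 10. Service 384; fixed 60; total 444.
{B}: service 550 + fixed 7 = 557
No other subset beats 415.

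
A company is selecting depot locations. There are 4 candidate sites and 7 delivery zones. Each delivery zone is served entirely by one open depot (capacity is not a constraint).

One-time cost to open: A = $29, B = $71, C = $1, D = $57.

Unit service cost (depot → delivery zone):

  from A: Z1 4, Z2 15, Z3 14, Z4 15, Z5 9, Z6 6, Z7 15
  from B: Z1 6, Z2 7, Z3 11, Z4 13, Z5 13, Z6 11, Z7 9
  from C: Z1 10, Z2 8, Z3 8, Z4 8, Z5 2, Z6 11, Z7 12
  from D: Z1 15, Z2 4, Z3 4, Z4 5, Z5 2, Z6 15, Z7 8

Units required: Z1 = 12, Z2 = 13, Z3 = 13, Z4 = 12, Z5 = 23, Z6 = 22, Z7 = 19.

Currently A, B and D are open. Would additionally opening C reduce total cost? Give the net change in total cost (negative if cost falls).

No — net change +1 (cost rises by 1).

Current service cost with {A, B, D}: 542.
Adding C: each delivery zone re-picks its cheapest; new service cost 542, saving 0.
Extra fixed cost: 1. Net change = 1 − 0 = 1.
(Totals: 699 → 700.)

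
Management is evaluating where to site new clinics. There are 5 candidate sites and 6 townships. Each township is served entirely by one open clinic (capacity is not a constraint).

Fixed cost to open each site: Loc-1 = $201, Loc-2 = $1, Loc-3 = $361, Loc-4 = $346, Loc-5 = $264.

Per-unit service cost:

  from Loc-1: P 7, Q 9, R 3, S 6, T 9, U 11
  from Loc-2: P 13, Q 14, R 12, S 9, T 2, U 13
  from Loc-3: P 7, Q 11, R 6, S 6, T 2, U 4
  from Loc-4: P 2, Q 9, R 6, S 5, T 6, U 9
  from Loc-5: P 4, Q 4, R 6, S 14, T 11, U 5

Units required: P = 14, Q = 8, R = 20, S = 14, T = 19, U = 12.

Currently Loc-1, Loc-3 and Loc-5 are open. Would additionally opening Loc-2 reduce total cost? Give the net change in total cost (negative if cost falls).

No — net change +1 (cost rises by 1).

Current service cost with {Loc-1, Loc-3, Loc-5}: 318.
Adding Loc-2: each township re-picks its cheapest; new service cost 318, saving 0.
Extra fixed cost: 1. Net change = 1 − 0 = 1.
(Totals: 1144 → 1145.)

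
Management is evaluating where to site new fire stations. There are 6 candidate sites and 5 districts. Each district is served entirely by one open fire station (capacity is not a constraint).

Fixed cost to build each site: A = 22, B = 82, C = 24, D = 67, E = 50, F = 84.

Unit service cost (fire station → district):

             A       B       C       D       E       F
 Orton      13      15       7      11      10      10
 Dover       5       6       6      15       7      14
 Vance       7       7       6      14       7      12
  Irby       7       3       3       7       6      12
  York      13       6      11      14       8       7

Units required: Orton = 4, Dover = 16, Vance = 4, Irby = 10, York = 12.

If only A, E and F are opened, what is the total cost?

Each district is assigned to its cheapest site among the open ones.
{A, E, F}: Orton→E 10·4=40, Dover→A 5·16=80, Vance→A 7·4=28, Irby→E 6·10=60, York→F 7·12=84. Service 292; fixed 156; total 448.

Total cost: 448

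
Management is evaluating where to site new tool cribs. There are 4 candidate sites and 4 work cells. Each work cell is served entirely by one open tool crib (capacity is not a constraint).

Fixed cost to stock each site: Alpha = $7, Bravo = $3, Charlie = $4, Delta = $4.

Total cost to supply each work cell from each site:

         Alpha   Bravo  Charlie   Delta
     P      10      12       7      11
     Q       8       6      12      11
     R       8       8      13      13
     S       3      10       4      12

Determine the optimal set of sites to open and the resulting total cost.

Open Bravo and Charlie; minimum total cost 32.

For any fixed open set, each work cell goes to its cheapest open site; total = fixed + service.
{Bravo, Charlie}: P→Charlie 7, Q→Bravo 6, R→Bravo 8, S→Charlie 4. Service 25; fixed 7; total 32.
{Alpha}: service 29 + fixed 7 = 36
{Bravo, Charlie, Delta}: P→Charlie 7, Q→Bravo 6, R→Bravo 8, S→Charlie 4. Service 25; fixed 11; total 36.
{Alpha, Bravo, Charlie, Delta}: service 24 + fixed 18 = 42
(All 15 nonempty subsets were checked; Bravo and Charlie is lowest.)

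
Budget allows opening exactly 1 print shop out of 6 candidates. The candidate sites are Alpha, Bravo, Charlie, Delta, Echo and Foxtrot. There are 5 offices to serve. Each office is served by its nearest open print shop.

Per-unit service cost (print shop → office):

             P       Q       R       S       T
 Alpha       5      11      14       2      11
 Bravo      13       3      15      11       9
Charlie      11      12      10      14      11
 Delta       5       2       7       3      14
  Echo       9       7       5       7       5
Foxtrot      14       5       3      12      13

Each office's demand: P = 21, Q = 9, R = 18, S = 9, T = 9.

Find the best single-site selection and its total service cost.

Choose Delta only; total service cost 402.

With exactly 1 open, each office uses its cheapest among the chosen.
{Delta}: P→Delta 5·21=105, Q→Delta 2·9=18, R→Delta 7·18=126, S→Delta 3·9=27, T→Delta 14·9=126. Service cost 402.
{Echo}: service cost 450
{Alpha}: service cost 573
Among all 6 size-1 choices, {Delta} is lowest.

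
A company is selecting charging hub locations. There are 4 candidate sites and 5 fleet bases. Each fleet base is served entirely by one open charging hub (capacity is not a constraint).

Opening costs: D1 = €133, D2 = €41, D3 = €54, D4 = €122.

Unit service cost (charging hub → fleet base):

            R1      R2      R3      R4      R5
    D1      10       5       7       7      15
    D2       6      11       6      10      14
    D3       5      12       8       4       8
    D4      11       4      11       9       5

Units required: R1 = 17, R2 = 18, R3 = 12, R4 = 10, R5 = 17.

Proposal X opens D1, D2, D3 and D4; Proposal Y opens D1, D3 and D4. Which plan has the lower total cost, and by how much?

Proposal Y is cheaper by 29.

Proposal X: {D1, D2, D3, D4}: R1→D3 5·17=85, R2→D4 4·18=72, R3→D2 6·12=72, R4→D3 4·10=40, R5→D4 5·17=85. Service 354; fixed 350; total 704.
Proposal Y: {D1, D3, D4}: R1→D3 5·17=85, R2→D4 4·18=72, R3→D1 7·12=84, R4→D3 4·10=40, R5→D4 5·17=85. Service 366; fixed 309; total 675.
Difference: |704 − 675| = 29.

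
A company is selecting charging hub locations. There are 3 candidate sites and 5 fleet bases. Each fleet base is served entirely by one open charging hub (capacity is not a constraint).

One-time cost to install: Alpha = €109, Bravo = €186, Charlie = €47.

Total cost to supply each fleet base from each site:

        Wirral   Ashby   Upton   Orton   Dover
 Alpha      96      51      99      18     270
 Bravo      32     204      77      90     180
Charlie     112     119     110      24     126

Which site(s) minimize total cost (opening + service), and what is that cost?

Open Charlie only; minimum total cost 538.

For any fixed open set, each fleet base goes to its cheapest open site; total = fixed + service.
{Charlie}: Wirral→Charlie 112, Ashby→Charlie 119, Upton→Charlie 110, Orton→Charlie 24, Dover→Charlie 126. Service 491; fixed 47; total 538.
{Alpha, Charlie}: Wirral→Alpha 96, Ashby→Alpha 51, Upton→Alpha 99, Orton→Alpha 18, Dover→Charlie 126. Service 390; fixed 156; total 546.
{Bravo, Charlie}: Wirral→Bravo 32, Ashby→Charlie 119, Upton→Bravo 77, Orton→Charlie 24, Dover→Charlie 126. Service 378; fixed 233; total 611.
{Alpha, Bravo, Charlie}: Wirral→Bravo 32, Ashby→Alpha 51, Upton→Bravo 77, Orton→Alpha 18, Dover→Charlie 126. Service 304; fixed 342; total 646.
(All 7 nonempty subsets were checked; Charlie only is lowest.)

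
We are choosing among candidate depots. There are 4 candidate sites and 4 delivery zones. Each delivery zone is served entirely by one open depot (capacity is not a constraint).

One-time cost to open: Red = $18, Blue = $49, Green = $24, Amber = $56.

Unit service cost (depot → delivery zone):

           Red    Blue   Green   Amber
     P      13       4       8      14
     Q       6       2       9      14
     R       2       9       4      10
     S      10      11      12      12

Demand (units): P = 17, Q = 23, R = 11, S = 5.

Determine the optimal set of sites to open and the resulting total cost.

For any fixed open set, each delivery zone goes to its cheapest open site; total = fixed + service.
{Red, Blue}: P→Blue 4·17=68, Q→Blue 2·23=46, R→Red 2·11=22, S→Red 10·5=50. Service 186; fixed 67; total 253.
{Red, Blue, Green}: P→Blue 4·17=68, Q→Blue 2·23=46, R→Red 2·11=22, S→Red 10·5=50. Service 186; fixed 91; total 277.
{Blue, Green}: service 213 + fixed 73 = 286
{Red, Blue, Green, Amber}: service 186 + fixed 147 = 333
No other subset beats 253.

Open Red and Blue; minimum total cost 253.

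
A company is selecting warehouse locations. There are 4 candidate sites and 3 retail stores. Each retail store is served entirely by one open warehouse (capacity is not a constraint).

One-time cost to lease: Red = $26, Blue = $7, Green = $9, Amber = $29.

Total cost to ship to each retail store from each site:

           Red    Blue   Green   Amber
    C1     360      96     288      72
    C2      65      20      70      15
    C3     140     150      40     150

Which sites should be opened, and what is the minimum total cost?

For any fixed open set, each retail store goes to its cheapest open site; total = fixed + service.
{Green, Amber}: C1→Amber 72, C2→Amber 15, C3→Green 40. Service 127; fixed 38; total 165.
{Blue, Green}: service 156 + fixed 16 = 172
{Blue, Green, Amber}: service 127 + fixed 45 = 172
{Red, Blue, Green, Amber}: service 127 + fixed 71 = 198
No other subset beats 165.

Open Green and Amber; minimum total cost 165.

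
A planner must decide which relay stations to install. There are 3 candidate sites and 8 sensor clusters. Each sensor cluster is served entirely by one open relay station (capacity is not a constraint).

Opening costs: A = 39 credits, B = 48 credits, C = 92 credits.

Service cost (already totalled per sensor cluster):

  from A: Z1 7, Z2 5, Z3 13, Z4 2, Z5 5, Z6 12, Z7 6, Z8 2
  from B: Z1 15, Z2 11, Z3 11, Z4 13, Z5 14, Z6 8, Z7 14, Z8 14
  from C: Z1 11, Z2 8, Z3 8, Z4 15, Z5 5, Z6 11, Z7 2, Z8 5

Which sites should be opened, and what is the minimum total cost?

Open A only; minimum total cost 91.

For any fixed open set, each sensor cluster goes to its cheapest open site; total = fixed + service.
{A}: Z1→A 7, Z2→A 5, Z3→A 13, Z4→A 2, Z5→A 5, Z6→A 12, Z7→A 6, Z8→A 2. Service 52; fixed 39; total 91.
{A, B}: service 46 + fixed 87 = 133
{B}: Z1→B 15, Z2→B 11, Z3→B 11, Z4→B 13, Z5→B 14, Z6→B 8, Z7→B 14, Z8→B 14. Service 100; fixed 48; total 148.
{A, B, C}: service 39 + fixed 179 = 218
(All 7 nonempty subsets were checked; A only is lowest.)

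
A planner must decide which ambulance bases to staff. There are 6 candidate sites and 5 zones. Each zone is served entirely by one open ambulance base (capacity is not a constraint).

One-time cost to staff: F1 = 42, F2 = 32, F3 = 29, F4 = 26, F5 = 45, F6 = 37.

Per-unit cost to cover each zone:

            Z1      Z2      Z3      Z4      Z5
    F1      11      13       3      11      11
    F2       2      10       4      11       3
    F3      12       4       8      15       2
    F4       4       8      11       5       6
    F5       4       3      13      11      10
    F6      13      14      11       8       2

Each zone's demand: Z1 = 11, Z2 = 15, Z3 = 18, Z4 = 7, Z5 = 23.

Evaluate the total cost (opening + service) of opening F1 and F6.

Each zone is assigned to its cheapest site among the open ones.
{F1, F6}: Z1→F1 11·11=121, Z2→F1 13·15=195, Z3→F1 3·18=54, Z4→F6 8·7=56, Z5→F6 2·23=46. Service 472; fixed 79; total 551.

Total cost: 551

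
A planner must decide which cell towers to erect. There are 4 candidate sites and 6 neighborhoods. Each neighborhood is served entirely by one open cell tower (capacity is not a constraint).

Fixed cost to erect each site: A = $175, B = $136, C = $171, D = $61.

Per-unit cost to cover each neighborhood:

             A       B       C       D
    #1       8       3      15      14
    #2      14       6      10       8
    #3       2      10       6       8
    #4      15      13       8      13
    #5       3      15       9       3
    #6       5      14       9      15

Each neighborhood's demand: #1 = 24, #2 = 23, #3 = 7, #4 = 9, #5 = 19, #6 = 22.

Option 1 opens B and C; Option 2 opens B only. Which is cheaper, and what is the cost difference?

Option 1: {B, C}: #1→B 3·24=72, #2→B 6·23=138, #3→C 6·7=42, #4→C 8·9=72, #5→C 9·19=171, #6→C 9·22=198. Service 693; fixed 307; total 1000.
Option 2: {B}: #1→B 3·24=72, #2→B 6·23=138, #3→B 10·7=70, #4→B 13·9=117, #5→B 15·19=285, #6→B 14·22=308. Service 990; fixed 136; total 1126.
Difference: |1000 − 1126| = 126.

Option 1 is cheaper by 126.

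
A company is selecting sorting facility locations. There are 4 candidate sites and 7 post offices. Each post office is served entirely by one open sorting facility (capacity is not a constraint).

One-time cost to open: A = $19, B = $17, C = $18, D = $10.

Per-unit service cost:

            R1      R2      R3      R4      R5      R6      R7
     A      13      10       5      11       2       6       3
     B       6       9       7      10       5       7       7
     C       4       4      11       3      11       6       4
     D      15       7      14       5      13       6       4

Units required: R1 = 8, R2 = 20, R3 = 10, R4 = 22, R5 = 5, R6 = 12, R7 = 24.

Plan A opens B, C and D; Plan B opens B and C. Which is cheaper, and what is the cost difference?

Plan B is cheaper by 10.

Plan A: {B, C, D}: R1→C 4·8=32, R2→C 4·20=80, R3→B 7·10=70, R4→C 3·22=66, R5→B 5·5=25, R6→C 6·12=72, R7→C 4·24=96. Service 441; fixed 45; total 486.
Plan B: {B, C}: R1→C 4·8=32, R2→C 4·20=80, R3→B 7·10=70, R4→C 3·22=66, R5→B 5·5=25, R6→C 6·12=72, R7→C 4·24=96. Service 441; fixed 35; total 476.
Difference: |486 − 476| = 10.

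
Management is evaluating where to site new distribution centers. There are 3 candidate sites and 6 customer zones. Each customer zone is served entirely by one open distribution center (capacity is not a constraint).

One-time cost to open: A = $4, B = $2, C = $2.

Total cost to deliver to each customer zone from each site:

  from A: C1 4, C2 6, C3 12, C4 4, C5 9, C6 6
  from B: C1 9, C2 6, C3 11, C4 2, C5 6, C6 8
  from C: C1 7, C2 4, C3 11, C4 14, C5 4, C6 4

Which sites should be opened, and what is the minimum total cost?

Open B and C; minimum total cost 36.

For any fixed open set, each customer zone goes to its cheapest open site; total = fixed + service.
{B, C}: C1→C 7, C2→C 4, C3→B 11, C4→B 2, C5→C 4, C6→C 4. Service 32; fixed 4; total 36.
{A, B, C}: service 29 + fixed 8 = 37
{A, C}: C1→A 4, C2→C 4, C3→C 11, C4→A 4, C5→C 4, C6→C 4. Service 31; fixed 6; total 37.
{B}: C1→B 9, C2→B 6, C3→B 11, C4→B 2, C5→B 6, C6→B 8. Service 42; fixed 2; total 44.
No other subset beats 36.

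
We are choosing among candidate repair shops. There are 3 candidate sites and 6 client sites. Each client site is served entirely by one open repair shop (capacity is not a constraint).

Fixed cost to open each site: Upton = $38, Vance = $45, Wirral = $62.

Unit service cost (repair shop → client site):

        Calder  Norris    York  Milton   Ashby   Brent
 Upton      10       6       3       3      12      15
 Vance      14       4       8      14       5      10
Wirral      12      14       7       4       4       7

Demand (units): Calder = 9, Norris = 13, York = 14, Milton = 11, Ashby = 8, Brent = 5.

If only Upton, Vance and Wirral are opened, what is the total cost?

Each client site is assigned to its cheapest site among the open ones.
{Upton, Vance, Wirral}: Calder→Upton 10·9=90, Norris→Vance 4·13=52, York→Upton 3·14=42, Milton→Upton 3·11=33, Ashby→Wirral 4·8=32, Brent→Wirral 7·5=35. Service 284; fixed 145; total 429.

Total cost: 429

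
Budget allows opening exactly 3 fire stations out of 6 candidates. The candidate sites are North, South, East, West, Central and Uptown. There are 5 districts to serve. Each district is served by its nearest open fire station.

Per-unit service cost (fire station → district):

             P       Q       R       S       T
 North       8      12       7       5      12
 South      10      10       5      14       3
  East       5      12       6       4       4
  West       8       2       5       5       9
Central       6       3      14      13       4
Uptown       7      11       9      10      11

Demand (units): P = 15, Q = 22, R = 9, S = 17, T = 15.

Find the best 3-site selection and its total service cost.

With exactly 3 open, each district uses its cheapest among the chosen.
{South, East, West}: P→East 5·15=75, Q→West 2·22=44, R→South 5·9=45, S→East 4·17=68, T→South 3·15=45. Service cost 277.
{North, East, West}: service cost 292
{East, West, Central}: service cost 292
Among all 20 size-3 choices, {South, East, West} is lowest.

Choose South, East and West; total service cost 277.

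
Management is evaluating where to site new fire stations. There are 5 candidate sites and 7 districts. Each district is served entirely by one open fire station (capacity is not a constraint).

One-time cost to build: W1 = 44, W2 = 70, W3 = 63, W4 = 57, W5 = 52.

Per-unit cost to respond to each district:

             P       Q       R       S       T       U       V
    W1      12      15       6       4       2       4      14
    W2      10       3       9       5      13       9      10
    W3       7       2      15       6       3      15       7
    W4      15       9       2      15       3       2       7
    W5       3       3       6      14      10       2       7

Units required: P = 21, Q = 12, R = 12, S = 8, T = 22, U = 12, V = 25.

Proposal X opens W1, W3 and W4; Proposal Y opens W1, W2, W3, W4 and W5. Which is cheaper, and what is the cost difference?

Proposal X is cheaper by 38.

Proposal X: {W1, W3, W4}: P→W3 7·21=147, Q→W3 2·12=24, R→W4 2·12=24, S→W1 4·8=32, T→W1 2·22=44, U→W4 2·12=24, V→W3 7·25=175. Service 470; fixed 164; total 634.
Proposal Y: {W1, W2, W3, W4, W5}: P→W5 3·21=63, Q→W3 2·12=24, R→W4 2·12=24, S→W1 4·8=32, T→W1 2·22=44, U→W4 2·12=24, V→W3 7·25=175. Service 386; fixed 286; total 672.
Difference: |634 − 672| = 38.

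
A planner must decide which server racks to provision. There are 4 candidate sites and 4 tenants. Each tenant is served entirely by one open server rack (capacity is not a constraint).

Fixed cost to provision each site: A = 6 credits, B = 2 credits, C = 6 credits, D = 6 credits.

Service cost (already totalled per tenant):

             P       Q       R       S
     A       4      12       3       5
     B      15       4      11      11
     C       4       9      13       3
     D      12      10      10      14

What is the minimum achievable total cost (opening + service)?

Minimum total cost: 24

For any fixed open set, each tenant goes to its cheapest open site; total = fixed + service.
{A, B}: P→A 4, Q→B 4, R→A 3, S→A 5. Service 16; fixed 8; total 24.
{A, B, C}: service 14 + fixed 14 = 28
{A}: P→A 4, Q→A 12, R→A 3, S→A 5. Service 24; fixed 6; total 30.
{A, B, C, D}: service 14 + fixed 20 = 34
(All 15 nonempty subsets were checked; A and B is lowest.)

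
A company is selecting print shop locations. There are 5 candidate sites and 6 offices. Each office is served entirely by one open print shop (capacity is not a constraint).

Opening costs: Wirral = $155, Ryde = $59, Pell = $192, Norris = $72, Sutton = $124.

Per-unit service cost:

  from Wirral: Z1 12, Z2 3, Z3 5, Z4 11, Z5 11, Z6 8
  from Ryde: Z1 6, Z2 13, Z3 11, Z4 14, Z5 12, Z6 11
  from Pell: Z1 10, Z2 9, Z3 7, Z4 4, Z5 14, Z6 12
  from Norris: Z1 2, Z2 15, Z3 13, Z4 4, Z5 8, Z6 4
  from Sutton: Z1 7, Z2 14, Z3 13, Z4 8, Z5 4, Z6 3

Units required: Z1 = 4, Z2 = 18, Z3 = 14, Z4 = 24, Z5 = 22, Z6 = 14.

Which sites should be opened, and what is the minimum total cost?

For any fixed open set, each office goes to its cheapest open site; total = fixed + service.
{Wirral, Norris}: Z1→Norris 2·4=8, Z2→Wirral 3·18=54, Z3→Wirral 5·14=70, Z4→Norris 4·24=96, Z5→Norris 8·22=176, Z6→Norris 4·14=56. Service 460; fixed 227; total 687.
{Wirral, Norris, Sutton}: Z1→Norris 2·4=8, Z2→Wirral 3·18=54, Z3→Wirral 5·14=70, Z4→Norris 4·24=96, Z5→Sutton 4·22=88, Z6→Sutton 3·14=42. Service 358; fixed 351; total 709.
{Wirral, Ryde, Norris}: service 460 + fixed 286 = 746
{Wirral, Ryde, Pell, Norris, Sutton}: service 358 + fixed 602 = 960
No other subset beats 687.

Open Wirral and Norris; minimum total cost 687.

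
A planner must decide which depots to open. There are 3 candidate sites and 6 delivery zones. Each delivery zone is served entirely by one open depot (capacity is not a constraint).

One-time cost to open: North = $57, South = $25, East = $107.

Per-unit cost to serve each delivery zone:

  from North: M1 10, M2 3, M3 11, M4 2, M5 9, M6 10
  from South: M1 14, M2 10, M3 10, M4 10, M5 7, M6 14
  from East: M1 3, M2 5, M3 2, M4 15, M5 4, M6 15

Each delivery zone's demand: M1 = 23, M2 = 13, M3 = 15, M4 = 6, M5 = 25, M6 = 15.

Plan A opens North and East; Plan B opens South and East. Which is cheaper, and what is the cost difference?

Plan A: {North, East}: M1→East 3·23=69, M2→North 3·13=39, M3→East 2·15=30, M4→North 2·6=12, M5→East 4·25=100, M6→North 10·15=150. Service 400; fixed 164; total 564.
Plan B: {South, East}: M1→East 3·23=69, M2→East 5·13=65, M3→East 2·15=30, M4→South 10·6=60, M5→East 4·25=100, M6→South 14·15=210. Service 534; fixed 132; total 666.
Difference: |564 − 666| = 102.

Plan A is cheaper by 102.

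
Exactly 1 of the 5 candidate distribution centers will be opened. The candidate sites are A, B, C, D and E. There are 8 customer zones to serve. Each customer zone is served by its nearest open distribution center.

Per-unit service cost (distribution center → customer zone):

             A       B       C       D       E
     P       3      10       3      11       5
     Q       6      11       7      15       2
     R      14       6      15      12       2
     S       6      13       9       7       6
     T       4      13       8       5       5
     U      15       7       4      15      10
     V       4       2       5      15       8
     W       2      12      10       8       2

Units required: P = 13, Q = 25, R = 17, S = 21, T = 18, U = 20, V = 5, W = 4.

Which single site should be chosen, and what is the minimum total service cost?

Choose E only; total service cost 613.

With exactly 1 open, each customer zone uses its cheapest among the chosen.
{E}: P→E 5·13=65, Q→E 2·25=50, R→E 2·17=34, S→E 6·21=126, T→E 5·18=90, U→E 10·20=200, V→E 8·5=40, W→E 2·4=8. Service cost 613.
{C}: service cost 947
{A}: service cost 953
Among all 5 size-1 choices, {E} is lowest.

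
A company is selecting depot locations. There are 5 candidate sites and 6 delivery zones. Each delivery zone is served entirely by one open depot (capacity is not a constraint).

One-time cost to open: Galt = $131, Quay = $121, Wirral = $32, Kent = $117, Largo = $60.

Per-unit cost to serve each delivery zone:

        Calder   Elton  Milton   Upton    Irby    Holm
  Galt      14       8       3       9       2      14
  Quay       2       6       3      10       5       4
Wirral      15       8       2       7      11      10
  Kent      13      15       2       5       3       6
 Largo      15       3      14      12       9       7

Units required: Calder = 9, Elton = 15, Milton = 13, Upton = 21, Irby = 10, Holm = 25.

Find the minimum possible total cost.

Minimum total cost: 584

For any fixed open set, each delivery zone goes to its cheapest open site; total = fixed + service.
{Quay, Wirral}: Calder→Quay 2·9=18, Elton→Quay 6·15=90, Milton→Wirral 2·13=26, Upton→Wirral 7·21=147, Irby→Quay 5·10=50, Holm→Quay 4·25=100. Service 431; fixed 153; total 584.
{Quay, Wirral, Largo}: service 386 + fixed 213 = 599
{Quay, Kent}: Calder→Quay 2·9=18, Elton→Quay 6·15=90, Milton→Kent 2·13=26, Upton→Kent 5·21=105, Irby→Kent 3·10=30, Holm→Quay 4·25=100. Service 369; fixed 238; total 607.
{Galt, Quay, Wirral, Kent, Largo}: service 314 + fixed 461 = 775
No other subset beats 584.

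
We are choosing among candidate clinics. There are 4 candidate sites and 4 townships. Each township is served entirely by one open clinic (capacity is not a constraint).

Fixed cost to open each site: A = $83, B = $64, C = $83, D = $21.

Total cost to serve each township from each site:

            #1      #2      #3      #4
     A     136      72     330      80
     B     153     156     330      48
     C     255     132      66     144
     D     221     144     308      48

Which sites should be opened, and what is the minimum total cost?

For any fixed open set, each township goes to its cheapest open site; total = fixed + service.
{A, C, D}: #1→A 136, #2→A 72, #3→C 66, #4→D 48. Service 322; fixed 187; total 509.
{A, C}: service 354 + fixed 166 = 520
{B, C}: service 399 + fixed 147 = 546
{A, B, C, D}: service 322 + fixed 251 = 573
No other subset beats 509.

Open A, C and D; minimum total cost 509.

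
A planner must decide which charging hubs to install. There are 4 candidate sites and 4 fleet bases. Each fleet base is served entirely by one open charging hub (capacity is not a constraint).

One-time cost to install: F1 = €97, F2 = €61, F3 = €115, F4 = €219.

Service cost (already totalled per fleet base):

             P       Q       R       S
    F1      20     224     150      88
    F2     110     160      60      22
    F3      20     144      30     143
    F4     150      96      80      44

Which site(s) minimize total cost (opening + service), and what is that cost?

For any fixed open set, each fleet base goes to its cheapest open site; total = fixed + service.
{F2, F3}: P→F3 20, Q→F3 144, R→F3 30, S→F2 22. Service 216; fixed 176; total 392.
{F2}: service 352 + fixed 61 = 413
{F1, F2}: P→F1 20, Q→F2 160, R→F2 60, S→F2 22. Service 262; fixed 158; total 420.
{F1, F2, F3, F4}: P→F1 20, Q→F4 96, R→F3 30, S→F2 22. Service 168; fixed 492; total 660.
No other subset beats 392.

Open F2 and F3; minimum total cost 392.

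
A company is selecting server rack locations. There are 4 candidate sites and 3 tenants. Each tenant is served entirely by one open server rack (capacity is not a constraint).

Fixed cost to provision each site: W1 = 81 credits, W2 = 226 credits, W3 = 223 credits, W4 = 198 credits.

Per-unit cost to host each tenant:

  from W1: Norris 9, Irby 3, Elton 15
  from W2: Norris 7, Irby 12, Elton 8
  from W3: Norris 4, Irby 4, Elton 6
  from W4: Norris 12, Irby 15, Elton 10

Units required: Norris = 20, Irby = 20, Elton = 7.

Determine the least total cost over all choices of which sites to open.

Minimum total cost: 425

For any fixed open set, each tenant goes to its cheapest open site; total = fixed + service.
{W3}: Norris→W3 4·20=80, Irby→W3 4·20=80, Elton→W3 6·7=42. Service 202; fixed 223; total 425.
{W1}: service 345 + fixed 81 = 426
{W1, W3}: service 182 + fixed 304 = 486
{W1, W2, W3, W4}: Norris→W3 4·20=80, Irby→W1 3·20=60, Elton→W3 6·7=42. Service 182; fixed 728; total 910.
No other subset beats 425.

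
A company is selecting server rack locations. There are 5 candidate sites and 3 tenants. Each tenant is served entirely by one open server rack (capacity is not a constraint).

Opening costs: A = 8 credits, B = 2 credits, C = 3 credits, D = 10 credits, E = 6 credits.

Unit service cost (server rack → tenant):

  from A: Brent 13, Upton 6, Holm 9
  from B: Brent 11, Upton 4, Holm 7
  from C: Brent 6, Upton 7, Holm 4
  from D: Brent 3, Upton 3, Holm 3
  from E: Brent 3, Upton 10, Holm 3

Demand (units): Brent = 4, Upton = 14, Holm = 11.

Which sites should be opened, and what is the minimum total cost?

Open D only; minimum total cost 97.

For any fixed open set, each tenant goes to its cheapest open site; total = fixed + service.
{D}: Brent→D 3·4=12, Upton→D 3·14=42, Holm→D 3·11=33. Service 87; fixed 10; total 97.
{B, D}: service 87 + fixed 12 = 99
{C, D}: service 87 + fixed 13 = 100
{A, B, C, D, E}: service 87 + fixed 29 = 116
No other subset beats 97.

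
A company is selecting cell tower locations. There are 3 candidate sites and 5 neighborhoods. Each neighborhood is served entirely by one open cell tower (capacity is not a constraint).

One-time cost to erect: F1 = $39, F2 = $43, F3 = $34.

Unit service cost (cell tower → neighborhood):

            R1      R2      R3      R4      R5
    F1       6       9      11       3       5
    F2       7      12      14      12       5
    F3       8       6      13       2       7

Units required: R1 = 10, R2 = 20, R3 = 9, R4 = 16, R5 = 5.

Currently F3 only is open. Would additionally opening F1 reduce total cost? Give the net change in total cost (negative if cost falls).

Current service cost with {F3}: 384.
Adding F1: each neighborhood re-picks its cheapest; new service cost 336, saving 48.
Extra fixed cost: 39. Net change = 39 − 48 = -9.
(Totals: 418 → 409.)

Yes — net change −9 (cost falls by 9).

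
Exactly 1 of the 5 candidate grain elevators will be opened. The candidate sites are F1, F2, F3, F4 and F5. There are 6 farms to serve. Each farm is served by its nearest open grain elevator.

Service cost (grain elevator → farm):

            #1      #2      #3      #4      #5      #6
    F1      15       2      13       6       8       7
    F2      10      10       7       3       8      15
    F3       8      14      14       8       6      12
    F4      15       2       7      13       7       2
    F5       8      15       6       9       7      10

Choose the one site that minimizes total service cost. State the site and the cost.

With exactly 1 open, each farm uses its cheapest among the chosen.
{F4}: #1→F4 15, #2→F4 2, #3→F4 7, #4→F4 13, #5→F4 7, #6→F4 2. Service cost 46.
{F1}: service cost 51
{F2}: service cost 53
Among all 5 size-1 choices, {F4} is lowest.

Choose F4 only; total service cost 46.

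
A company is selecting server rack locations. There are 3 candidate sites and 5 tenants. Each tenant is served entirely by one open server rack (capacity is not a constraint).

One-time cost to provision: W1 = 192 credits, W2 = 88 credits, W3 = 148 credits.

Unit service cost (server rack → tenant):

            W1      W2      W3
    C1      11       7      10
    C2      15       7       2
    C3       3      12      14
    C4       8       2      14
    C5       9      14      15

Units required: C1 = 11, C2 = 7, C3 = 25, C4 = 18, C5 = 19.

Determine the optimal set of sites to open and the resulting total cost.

For any fixed open set, each tenant goes to its cheapest open site; total = fixed + service.
{W1, W2}: C1→W2 7·11=77, C2→W2 7·7=49, C3→W1 3·25=75, C4→W2 2·18=36, C5→W1 9·19=171. Service 408; fixed 280; total 688.
{W1, W2, W3}: service 373 + fixed 428 = 801
{W1}: service 616 + fixed 192 = 808
{W2}: C1→W2 7·11=77, C2→W2 7·7=49, C3→W2 12·25=300, C4→W2 2·18=36, C5→W2 14·19=266. Service 728; fixed 88; total 816.
No other subset beats 688.

Open W1 and W2; minimum total cost 688.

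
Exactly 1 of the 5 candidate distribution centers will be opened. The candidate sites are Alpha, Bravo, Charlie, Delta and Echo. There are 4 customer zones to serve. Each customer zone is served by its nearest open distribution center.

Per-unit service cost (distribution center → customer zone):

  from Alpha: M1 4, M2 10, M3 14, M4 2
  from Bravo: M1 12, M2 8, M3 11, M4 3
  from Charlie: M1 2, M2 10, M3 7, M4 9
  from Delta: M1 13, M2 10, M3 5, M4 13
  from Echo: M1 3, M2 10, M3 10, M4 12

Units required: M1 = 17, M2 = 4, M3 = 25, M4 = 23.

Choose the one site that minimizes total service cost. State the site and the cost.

Choose Charlie only; total service cost 456.

With exactly 1 open, each customer zone uses its cheapest among the chosen.
{Charlie}: M1→Charlie 2·17=34, M2→Charlie 10·4=40, M3→Charlie 7·25=175, M4→Charlie 9·23=207. Service cost 456.
{Alpha}: service cost 504
{Bravo}: service cost 580
Among all 5 size-1 choices, {Charlie} is lowest.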